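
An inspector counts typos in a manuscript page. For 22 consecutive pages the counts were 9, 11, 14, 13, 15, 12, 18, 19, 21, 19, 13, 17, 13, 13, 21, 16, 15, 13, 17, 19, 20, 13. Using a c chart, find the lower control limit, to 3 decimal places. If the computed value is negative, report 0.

3.689

c̄ = (9 + 11 + 14 + 13 + 15 + 12 + 18 + 19 + 21 + 19 + 13 + 17 + 13 + 13 + 21 + 16 + 15 + 13 + 17 + 19 + 20 + 13) / 22 = 341 / 22 = 15.5000
LCL = c̄ − 3√c̄ = 15.5000 − 3 × 3.9370 = 3.6890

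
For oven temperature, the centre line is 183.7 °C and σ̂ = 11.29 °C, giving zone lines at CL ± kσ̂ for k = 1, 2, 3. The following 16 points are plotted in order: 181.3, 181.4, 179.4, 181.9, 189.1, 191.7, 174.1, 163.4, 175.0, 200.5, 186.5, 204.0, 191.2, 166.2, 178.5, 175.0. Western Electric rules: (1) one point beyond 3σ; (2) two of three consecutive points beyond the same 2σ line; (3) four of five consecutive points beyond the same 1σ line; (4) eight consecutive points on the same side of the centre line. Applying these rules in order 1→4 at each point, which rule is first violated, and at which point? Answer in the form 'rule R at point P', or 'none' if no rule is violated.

none

Zone of each point (C = within 1σ̂, B = 1σ̂–2σ̂, A = 2σ̂–3σ̂, * = beyond 3σ̂; sign = side of CL): 1:-C, 2:-C, 3:-C, 4:-C, 5:+C, 6:+C, 7:-C, 8:-B, 9:-C, 10:+B, 11:+C, 12:+B, 13:+C, 14:-B, 15:-C, 16:-C
No rule fires across all 16 points.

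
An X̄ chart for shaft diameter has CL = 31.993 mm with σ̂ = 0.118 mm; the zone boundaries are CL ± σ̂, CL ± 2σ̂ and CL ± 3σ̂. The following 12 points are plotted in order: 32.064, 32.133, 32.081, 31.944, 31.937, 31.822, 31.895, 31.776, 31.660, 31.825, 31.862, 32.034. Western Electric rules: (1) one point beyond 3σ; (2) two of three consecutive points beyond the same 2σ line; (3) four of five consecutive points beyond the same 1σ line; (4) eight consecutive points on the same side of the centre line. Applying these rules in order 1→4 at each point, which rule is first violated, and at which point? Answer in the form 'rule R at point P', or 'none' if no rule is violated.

Zone of each point (C = within 1σ̂, B = 1σ̂–2σ̂, A = 2σ̂–3σ̂, * = beyond 3σ̂; sign = side of CL): 1:+C, 2:+B, 3:+C, 4:-C, 5:-C, 6:-B, 7:-C, 8:-B, 9:-A, 10:-B, 11:-B, 12:+C
Rule 3 (four of five consecutive points beyond the same 1σ limit) is satisfied at point 10.

rule 3 at point 10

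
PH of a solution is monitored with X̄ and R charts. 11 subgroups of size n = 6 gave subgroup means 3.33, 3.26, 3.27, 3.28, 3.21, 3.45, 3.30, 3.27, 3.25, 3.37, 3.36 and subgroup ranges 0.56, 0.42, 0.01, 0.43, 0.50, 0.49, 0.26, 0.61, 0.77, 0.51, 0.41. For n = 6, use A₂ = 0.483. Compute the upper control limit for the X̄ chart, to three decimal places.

X̄̄ = (3.33 + 3.26 + 3.27 + 3.28 + 3.21 + 3.45 + 3.30 + 3.27 + 3.25 + 3.37 + 3.36) / 11 = 36.3500 / 11 = 3.3045
R̄ = (0.56 + 0.42 + 0.01 + 0.43 + 0.50 + 0.49 + 0.26 + 0.61 + 0.77 + 0.51 + 0.41) / 11 = 4.9700 / 11 = 0.4518
UCL = X̄̄ + A₂·R̄ = 3.3045 + 0.483 × 0.4518 = 3.5228

3.523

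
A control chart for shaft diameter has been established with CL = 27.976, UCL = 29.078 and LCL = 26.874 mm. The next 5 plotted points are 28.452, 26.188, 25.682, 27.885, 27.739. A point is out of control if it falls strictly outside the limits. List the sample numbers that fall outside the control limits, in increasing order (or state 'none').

Compare each point to [26.874, 29.078]: sample 2 = 26.188 < LCL; sample 3 = 25.682 < LCL.

2, 3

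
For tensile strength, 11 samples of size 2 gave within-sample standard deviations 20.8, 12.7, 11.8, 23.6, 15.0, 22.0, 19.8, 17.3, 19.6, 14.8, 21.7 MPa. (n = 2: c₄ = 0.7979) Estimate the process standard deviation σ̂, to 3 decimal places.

22.685

s̄ = (20.8 + 12.7 + 11.8 + 23.6 + 15.0 + 22.0 + 19.8 + 17.3 + 19.6 + 14.8 + 21.7) / 11 = 18.1000
σ̂ = s̄ / c₄ = 18.1000 / 0.7979 = 22.6845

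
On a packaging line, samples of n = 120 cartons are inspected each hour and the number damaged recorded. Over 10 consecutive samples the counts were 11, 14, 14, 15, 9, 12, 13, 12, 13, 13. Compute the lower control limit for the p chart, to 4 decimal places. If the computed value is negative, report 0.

0.0210

p̄ = Σdᵢ / (k·n) = 126 / (10 × 120) = 0.10500
LCL = p̄ − 3·√(p̄(1−p̄)/n) = 0.10500 − 3 × 0.02798 = 0.02105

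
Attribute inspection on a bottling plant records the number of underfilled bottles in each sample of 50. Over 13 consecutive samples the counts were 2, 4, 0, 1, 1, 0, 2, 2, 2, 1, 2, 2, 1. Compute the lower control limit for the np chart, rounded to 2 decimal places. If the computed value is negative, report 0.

0.00

p̄ = Σdᵢ / (k·n) = 20 / (13 × 50) = 0.03077
LCL = np̄ − 3·√(np̄(1−p̄)) = 1.5385 − 3 × 1.2211 = -2.1249 → 0 (negative, so LCL = 0)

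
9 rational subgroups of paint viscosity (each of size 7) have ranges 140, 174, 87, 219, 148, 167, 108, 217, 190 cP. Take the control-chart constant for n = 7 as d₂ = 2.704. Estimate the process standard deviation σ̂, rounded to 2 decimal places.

59.58

R̄ = (140 + 174 + 87 + 219 + 148 + 167 + 108 + 217 + 190) / 9 = 161.1111
σ̂ = R̄ / d₂ = 161.1111 / 2.704 = 59.5825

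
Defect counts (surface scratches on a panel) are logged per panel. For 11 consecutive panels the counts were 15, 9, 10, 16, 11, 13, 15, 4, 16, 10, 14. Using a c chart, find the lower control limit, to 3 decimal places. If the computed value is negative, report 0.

1.659

c̄ = (15 + 9 + 10 + 16 + 11 + 13 + 15 + 4 + 16 + 10 + 14) / 11 = 133 / 11 = 12.0909
LCL = c̄ − 3√c̄ = 12.0909 − 3 × 3.4772 = 1.6593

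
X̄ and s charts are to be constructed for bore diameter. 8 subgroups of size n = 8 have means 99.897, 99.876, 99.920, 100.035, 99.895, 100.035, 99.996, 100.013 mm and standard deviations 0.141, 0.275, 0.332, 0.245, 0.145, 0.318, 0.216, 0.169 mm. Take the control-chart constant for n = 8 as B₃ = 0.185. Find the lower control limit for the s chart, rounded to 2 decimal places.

s̄ = (0.141 + 0.275 + 0.332 + 0.245 + 0.145 + 0.318 + 0.216 + 0.169) / 8 = 0.2301
LCL_s = B₃·s̄ = 0.185 × 0.2301 = 0.0426

0.04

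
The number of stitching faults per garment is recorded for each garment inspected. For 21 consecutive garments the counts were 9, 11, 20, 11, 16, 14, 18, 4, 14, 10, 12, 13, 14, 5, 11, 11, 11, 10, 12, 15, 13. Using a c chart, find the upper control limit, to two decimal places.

22.53

c̄ = (9 + 11 + 20 + 11 + 16 + 14 + 18 + 4 + 14 + 10 + 12 + 13 + 14 + 5 + 11 + 11 + 11 + 10 + 12 + 15 + 13) / 21 = 254 / 21 = 12.0952
UCL = c̄ + 3√c̄ = 12.0952 + 3 × √12.0952 = 12.0952 + 3 × 3.4778 = 22.5287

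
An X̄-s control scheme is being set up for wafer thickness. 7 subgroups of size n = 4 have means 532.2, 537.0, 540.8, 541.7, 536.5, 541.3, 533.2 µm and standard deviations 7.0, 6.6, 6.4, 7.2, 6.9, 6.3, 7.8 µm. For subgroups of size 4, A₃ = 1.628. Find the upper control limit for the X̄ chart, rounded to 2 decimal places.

X̄̄ = (532.2 + 537.0 + 540.8 + 541.7 + 536.5 + 541.3 + 533.2) / 7 = 537.5286
s̄ = (7.0 + 6.6 + 6.4 + 7.2 + 6.9 + 6.3 + 7.8) / 7 = 6.8857
UCL = X̄̄ + A₃·s̄ = 537.5286 + 1.628 × 6.8857 = 548.7385

548.74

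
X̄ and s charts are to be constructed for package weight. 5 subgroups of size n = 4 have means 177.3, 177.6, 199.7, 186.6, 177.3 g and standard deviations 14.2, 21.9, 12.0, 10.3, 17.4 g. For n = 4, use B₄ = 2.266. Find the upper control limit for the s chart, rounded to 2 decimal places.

34.35

s̄ = (14.2 + 21.9 + 12.0 + 10.3 + 17.4) / 5 = 15.1600
UCL_s = B₄·s̄ = 2.266 × 15.1600 = 34.3526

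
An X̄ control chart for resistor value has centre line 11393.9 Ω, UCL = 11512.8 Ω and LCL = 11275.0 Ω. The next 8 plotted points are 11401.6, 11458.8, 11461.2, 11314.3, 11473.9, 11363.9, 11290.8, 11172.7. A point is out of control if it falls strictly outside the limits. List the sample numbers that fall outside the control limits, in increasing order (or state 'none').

8

Compare each point to [11275.0, 11512.8]: sample 8 = 11172.7 < LCL.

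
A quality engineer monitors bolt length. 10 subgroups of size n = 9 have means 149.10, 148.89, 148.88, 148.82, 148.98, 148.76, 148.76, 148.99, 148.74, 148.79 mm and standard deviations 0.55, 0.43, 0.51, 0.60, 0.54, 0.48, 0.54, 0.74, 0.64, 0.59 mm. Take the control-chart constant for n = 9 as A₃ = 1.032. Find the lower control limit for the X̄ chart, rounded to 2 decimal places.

148.29

X̄̄ = (149.10 + 148.89 + 148.88 + 148.82 + 148.98 + 148.76 + 148.76 + 148.99 + 148.74 + 148.79) / 10 = 148.8710
s̄ = (0.55 + 0.43 + 0.51 + 0.60 + 0.54 + 0.48 + 0.54 + 0.74 + 0.64 + 0.59) / 10 = 0.5620
LCL = X̄̄ − A₃·s̄ = 148.8710 − 1.032 × 0.5620 = 148.2910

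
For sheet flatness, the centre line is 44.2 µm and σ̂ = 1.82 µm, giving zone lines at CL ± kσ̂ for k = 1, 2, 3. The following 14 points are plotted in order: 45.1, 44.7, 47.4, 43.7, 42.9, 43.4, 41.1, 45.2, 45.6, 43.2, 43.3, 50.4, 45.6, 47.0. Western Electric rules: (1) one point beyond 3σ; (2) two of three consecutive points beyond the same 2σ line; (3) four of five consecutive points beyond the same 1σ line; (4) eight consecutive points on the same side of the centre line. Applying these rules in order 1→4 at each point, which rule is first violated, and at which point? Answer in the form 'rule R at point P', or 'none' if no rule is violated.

rule 1 at point 12

Zone of each point (C = within 1σ̂, B = 1σ̂–2σ̂, A = 2σ̂–3σ̂, * = beyond 3σ̂; sign = side of CL): 1:+C, 2:+C, 3:+B, 4:-C, 5:-C, 6:-C, 7:-B, 8:+C, 9:+C, 10:-C, 11:-C, 12:+*, 13:+C, 14:+B
Rule 1 (one point beyond the 3σ limits) is satisfied at point 12.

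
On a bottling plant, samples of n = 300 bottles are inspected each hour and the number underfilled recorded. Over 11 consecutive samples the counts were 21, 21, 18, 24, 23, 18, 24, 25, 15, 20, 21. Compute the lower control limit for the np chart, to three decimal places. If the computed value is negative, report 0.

7.678

p̄ = Σdᵢ / (k·n) = 230 / (11 × 300) = 0.06970
LCL = np̄ − 3·√(np̄(1−p̄)) = 20.9091 − 3 × 4.4104 = 7.6778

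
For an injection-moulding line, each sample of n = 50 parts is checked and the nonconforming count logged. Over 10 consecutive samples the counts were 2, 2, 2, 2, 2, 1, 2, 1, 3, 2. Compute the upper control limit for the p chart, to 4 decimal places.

p̄ = Σdᵢ / (k·n) = 19 / (10 × 50) = 0.03800
UCL = p̄ + 3·√(p̄(1−p̄)/n) = 0.03800 + 3 × √(0.03800×0.96200/50) = 0.03800 + 3 × 0.02704 = 0.11912

0.1191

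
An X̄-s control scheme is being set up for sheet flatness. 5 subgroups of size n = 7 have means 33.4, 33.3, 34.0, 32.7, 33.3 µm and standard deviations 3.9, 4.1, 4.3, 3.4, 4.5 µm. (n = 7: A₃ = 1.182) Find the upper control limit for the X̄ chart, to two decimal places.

X̄̄ = (33.4 + 33.3 + 34.0 + 32.7 + 33.3) / 5 = 33.3400
s̄ = (3.9 + 4.1 + 4.3 + 3.4 + 4.5) / 5 = 4.0400
UCL = X̄̄ + A₃·s̄ = 33.3400 + 1.182 × 4.0400 = 38.1153

38.12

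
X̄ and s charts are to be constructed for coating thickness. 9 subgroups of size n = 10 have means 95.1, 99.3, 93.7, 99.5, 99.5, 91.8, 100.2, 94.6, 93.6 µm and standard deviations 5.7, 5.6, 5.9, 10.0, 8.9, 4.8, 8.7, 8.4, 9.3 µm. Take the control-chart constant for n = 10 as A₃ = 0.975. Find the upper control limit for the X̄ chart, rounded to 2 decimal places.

X̄̄ = (95.1 + 99.3 + 93.7 + 99.5 + 99.5 + 91.8 + 100.2 + 94.6 + 93.6) / 9 = 96.3667
s̄ = (5.7 + 5.6 + 5.9 + 10.0 + 8.9 + 4.8 + 8.7 + 8.4 + 9.3) / 9 = 7.4778
UCL = X̄̄ + A₃·s̄ = 96.3667 + 0.975 × 7.4778 = 103.6575

103.66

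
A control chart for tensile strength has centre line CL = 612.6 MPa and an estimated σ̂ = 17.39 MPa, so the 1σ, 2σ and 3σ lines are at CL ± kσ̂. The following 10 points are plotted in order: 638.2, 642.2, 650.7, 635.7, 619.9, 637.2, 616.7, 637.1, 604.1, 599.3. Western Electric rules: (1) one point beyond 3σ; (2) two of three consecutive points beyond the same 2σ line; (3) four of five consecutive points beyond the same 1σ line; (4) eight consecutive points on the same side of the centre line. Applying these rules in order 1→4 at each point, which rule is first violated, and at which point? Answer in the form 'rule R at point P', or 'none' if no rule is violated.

Zone of each point (C = within 1σ̂, B = 1σ̂–2σ̂, A = 2σ̂–3σ̂, * = beyond 3σ̂; sign = side of CL): 1:+B, 2:+B, 3:+A, 4:+B, 5:+C, 6:+B, 7:+C, 8:+B, 9:-C, 10:-C
Rule 3 (four of five consecutive points beyond the same 1σ limit) is satisfied at point 4.

rule 3 at point 4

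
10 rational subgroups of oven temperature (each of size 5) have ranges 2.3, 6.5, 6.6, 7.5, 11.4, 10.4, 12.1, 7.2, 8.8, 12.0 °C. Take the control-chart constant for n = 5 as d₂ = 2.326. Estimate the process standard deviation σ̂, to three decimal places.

3.646

R̄ = (2.3 + 6.5 + 6.6 + 7.5 + 11.4 + 10.4 + 12.1 + 7.2 + 8.8 + 12.0) / 10 = 8.4800
σ̂ = R̄ / d₂ = 8.4800 / 2.326 = 3.6457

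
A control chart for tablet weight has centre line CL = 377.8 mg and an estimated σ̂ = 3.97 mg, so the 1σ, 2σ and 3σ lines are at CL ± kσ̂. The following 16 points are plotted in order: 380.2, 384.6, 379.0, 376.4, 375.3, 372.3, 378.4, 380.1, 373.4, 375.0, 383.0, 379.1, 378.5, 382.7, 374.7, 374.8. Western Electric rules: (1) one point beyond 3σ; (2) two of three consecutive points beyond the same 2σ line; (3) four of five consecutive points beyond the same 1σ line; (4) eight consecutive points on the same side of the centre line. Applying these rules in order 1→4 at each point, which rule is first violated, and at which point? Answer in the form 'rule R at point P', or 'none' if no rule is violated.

Zone of each point (C = within 1σ̂, B = 1σ̂–2σ̂, A = 2σ̂–3σ̂, * = beyond 3σ̂; sign = side of CL): 1:+C, 2:+B, 3:+C, 4:-C, 5:-C, 6:-B, 7:+C, 8:+C, 9:-B, 10:-C, 11:+B, 12:+C, 13:+C, 14:+B, 15:-C, 16:-C
No rule fires across all 16 points.

none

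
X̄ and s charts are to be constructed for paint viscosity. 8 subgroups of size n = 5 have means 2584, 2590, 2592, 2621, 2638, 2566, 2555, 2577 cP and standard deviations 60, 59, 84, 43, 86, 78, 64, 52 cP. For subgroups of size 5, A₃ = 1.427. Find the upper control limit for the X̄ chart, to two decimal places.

2684.20

X̄̄ = (2584 + 2590 + 2592 + 2621 + 2638 + 2566 + 2555 + 2577) / 8 = 2590.3750
s̄ = (60 + 59 + 84 + 43 + 86 + 78 + 64 + 52) / 8 = 65.7500
UCL = X̄̄ + A₃·s̄ = 2590.3750 + 1.427 × 65.7500 = 2684.2002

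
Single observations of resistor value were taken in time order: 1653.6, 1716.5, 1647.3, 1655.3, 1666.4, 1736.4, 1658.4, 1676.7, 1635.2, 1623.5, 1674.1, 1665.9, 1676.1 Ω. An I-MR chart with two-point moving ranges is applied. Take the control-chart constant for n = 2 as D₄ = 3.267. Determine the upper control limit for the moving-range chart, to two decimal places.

119.71

Moving ranges: 62.9, 69.2, 8.0, 11.1, 70.0, 78.0, 18.3, 41.5, 11.7, 50.6, 8.2, 10.2; M̄R̄ = 439.7000 / 12 = 36.6417
UCL_MR = D₄·M̄R̄ = 3.267 × 36.6417 = 119.7083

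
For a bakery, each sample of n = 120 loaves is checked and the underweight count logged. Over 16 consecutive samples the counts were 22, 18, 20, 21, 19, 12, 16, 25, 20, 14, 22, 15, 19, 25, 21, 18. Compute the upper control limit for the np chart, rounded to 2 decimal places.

p̄ = Σdᵢ / (k·n) = 307 / (16 × 120) = 0.15990
UCL = np̄ + 3·√(np̄(1−p̄)) = 19.1875 + 3 × √(19.1875×0.84010) = 19.1875 + 3 × 4.0149 = 31.2322

31.23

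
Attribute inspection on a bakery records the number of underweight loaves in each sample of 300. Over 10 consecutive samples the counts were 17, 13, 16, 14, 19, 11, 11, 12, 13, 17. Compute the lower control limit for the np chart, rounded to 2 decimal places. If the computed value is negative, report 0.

p̄ = Σdᵢ / (k·n) = 143 / (10 × 300) = 0.04767
LCL = np̄ − 3·√(np̄(1−p̄)) = 14.3000 − 3 × 3.6903 = 3.2291

3.23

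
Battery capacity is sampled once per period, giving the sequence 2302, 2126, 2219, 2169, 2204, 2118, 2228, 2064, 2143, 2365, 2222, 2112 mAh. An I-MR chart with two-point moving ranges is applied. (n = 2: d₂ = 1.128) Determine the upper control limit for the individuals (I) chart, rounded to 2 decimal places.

2495.91

X̄ = (2302 + 2126 + 2219 + 2169 + 2204 + 2118 + 2228 + 2064 + 2143 + 2365 + 2222 + 2112) / 12 = 2189.3333
Moving ranges: 176, 93, 50, 35, 86, 110, 164, 79, 222, 143, 110; M̄R̄ = 1268.0000 / 11 = 115.2727
UCL = X̄ + 3·M̄R̄/d₂ = 2189.3333 + 3 × 115.2727 / 1.128 = 2495.9097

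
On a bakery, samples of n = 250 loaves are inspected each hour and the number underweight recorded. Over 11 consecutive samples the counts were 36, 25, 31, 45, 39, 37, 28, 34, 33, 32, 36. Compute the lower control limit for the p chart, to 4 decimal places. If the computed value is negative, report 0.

0.0715

p̄ = Σdᵢ / (k·n) = 376 / (11 × 250) = 0.13673
LCL = p̄ − 3·√(p̄(1−p̄)/n) = 0.13673 − 3 × 0.02173 = 0.07154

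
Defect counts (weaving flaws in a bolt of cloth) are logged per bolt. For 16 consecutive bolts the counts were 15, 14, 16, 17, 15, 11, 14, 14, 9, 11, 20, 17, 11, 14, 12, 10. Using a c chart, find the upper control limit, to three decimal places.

24.874

c̄ = (15 + 14 + 16 + 17 + 15 + 11 + 14 + 14 + 9 + 11 + 20 + 17 + 11 + 14 + 12 + 10) / 16 = 220 / 16 = 13.7500
UCL = c̄ + 3√c̄ = 13.7500 + 3 × √13.7500 = 13.7500 + 3 × 3.7081 = 24.8743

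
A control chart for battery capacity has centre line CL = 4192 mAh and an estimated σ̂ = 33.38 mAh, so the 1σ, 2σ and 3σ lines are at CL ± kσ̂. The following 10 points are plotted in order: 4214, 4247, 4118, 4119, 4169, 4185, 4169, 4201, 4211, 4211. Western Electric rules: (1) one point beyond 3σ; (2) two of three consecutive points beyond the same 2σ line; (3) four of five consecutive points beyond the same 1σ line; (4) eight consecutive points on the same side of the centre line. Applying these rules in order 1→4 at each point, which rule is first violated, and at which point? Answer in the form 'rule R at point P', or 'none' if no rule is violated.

rule 2 at point 4

Zone of each point (C = within 1σ̂, B = 1σ̂–2σ̂, A = 2σ̂–3σ̂, * = beyond 3σ̂; sign = side of CL): 1:+C, 2:+B, 3:-A, 4:-A, 5:-C, 6:-C, 7:-C, 8:+C, 9:+C, 10:+C
Rule 2 (two of three consecutive points beyond the same 2σ limit) is satisfied at point 4.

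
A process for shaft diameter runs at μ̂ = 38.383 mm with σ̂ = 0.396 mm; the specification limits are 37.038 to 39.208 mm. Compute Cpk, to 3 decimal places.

Cpu = (USL − μ̂) / (3σ̂) = (39.208 − 38.383) / (3 × 0.396) = 0.6944; Cpl = (μ̂ − LSL) / (3σ̂) = (38.383 − 37.038) / (3 × 0.396) = 1.1322; Cpk = min(Cpu, Cpl) = 0.6944

0.694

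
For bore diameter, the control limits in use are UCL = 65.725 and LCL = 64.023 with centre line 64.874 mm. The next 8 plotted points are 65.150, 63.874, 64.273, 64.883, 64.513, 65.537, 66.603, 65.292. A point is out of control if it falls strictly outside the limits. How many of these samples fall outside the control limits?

Compare each point to [64.023, 65.725]: sample 2 = 63.874 < LCL; sample 7 = 66.603 > UCL.

2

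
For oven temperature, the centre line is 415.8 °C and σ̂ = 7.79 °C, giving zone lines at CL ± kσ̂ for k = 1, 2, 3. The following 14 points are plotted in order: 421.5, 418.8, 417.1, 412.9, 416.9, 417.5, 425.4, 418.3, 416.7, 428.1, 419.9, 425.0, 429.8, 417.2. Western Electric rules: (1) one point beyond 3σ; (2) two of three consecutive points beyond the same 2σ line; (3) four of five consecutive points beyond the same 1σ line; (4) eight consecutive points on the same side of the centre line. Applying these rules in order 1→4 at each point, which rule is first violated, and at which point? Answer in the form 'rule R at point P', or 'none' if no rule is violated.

Zone of each point (C = within 1σ̂, B = 1σ̂–2σ̂, A = 2σ̂–3σ̂, * = beyond 3σ̂; sign = side of CL): 1:+C, 2:+C, 3:+C, 4:-C, 5:+C, 6:+C, 7:+B, 8:+C, 9:+C, 10:+B, 11:+C, 12:+B, 13:+B, 14:+C
Rule 4 (eight consecutive points on the same side of the centre line) is satisfied at point 12.

rule 4 at point 12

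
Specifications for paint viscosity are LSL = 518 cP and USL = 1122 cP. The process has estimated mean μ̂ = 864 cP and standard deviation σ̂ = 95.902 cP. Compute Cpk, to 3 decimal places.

Cpu = (USL − μ̂) / (3σ̂) = (1122 − 864) / (3 × 95.902) = 0.8967; Cpl = (μ̂ − LSL) / (3σ̂) = (864 − 518) / (3 × 95.902) = 1.2026; Cpk = min(Cpu, Cpl) = 0.8967

0.897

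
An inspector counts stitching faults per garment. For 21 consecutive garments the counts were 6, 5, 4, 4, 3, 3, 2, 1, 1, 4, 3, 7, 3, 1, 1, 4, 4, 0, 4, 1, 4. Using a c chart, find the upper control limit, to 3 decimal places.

c̄ = (6 + 5 + 4 + 4 + 3 + 3 + 2 + 1 + 1 + 4 + 3 + 7 + 3 + 1 + 1 + 4 + 4 + 0 + 4 + 1 + 4) / 21 = 65 / 21 = 3.0952
UCL = c̄ + 3√c̄ = 3.0952 + 3 × √3.0952 = 3.0952 + 3 × 1.7593 = 8.3732

8.373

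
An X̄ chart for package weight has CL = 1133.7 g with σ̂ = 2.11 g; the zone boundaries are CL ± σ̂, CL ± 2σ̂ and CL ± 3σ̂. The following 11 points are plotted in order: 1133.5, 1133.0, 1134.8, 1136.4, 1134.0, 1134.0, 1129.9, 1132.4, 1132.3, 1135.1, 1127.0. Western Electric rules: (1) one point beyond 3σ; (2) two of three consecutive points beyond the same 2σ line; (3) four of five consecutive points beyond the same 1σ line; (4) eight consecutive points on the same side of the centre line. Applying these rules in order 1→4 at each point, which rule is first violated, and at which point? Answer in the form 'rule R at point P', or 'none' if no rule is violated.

rule 1 at point 11

Zone of each point (C = within 1σ̂, B = 1σ̂–2σ̂, A = 2σ̂–3σ̂, * = beyond 3σ̂; sign = side of CL): 1:-C, 2:-C, 3:+C, 4:+B, 5:+C, 6:+C, 7:-B, 8:-C, 9:-C, 10:+C, 11:-*
Rule 1 (one point beyond the 3σ limits) is satisfied at point 11.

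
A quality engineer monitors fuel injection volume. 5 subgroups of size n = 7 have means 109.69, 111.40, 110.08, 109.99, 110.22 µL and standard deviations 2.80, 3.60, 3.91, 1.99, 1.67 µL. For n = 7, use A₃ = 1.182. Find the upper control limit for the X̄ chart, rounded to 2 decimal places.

113.58

X̄̄ = (109.69 + 111.40 + 110.08 + 109.99 + 110.22) / 5 = 110.2760
s̄ = (2.80 + 3.60 + 3.91 + 1.99 + 1.67) / 5 = 2.7940
UCL = X̄̄ + A₃·s̄ = 110.2760 + 1.182 × 2.7940 = 113.5785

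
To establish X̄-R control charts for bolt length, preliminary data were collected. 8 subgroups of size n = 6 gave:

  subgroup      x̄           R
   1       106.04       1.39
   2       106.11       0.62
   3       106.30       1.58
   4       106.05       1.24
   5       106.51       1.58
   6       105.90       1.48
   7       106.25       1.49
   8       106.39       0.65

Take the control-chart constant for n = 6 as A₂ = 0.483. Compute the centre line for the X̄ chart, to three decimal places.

106.194

X̄̄ = (106.04 + 106.11 + 106.30 + 106.05 + 106.51 + 105.90 + 106.25 + 106.39) / 8 = 849.5500 / 8 = 106.1937
CL = X̄̄ = 106.1937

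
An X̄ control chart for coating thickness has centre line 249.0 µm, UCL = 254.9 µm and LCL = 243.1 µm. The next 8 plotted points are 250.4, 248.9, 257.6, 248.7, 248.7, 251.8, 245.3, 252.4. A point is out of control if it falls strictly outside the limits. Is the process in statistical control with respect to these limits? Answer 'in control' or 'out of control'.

Compare each point to [243.1, 254.9]: sample 3 = 257.6 > UCL.

out of control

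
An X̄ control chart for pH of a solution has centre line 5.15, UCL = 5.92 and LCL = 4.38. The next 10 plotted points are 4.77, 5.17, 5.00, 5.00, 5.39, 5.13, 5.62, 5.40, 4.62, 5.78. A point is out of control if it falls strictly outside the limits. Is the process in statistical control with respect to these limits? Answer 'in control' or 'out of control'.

All 10 points lie within [4.38, 5.92].

in control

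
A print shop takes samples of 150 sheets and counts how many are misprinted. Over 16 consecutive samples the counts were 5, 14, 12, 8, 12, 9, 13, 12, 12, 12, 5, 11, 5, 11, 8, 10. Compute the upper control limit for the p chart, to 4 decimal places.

p̄ = Σdᵢ / (k·n) = 159 / (16 × 150) = 0.06625
UCL = p̄ + 3·√(p̄(1−p̄)/n) = 0.06625 + 3 × √(0.06625×0.93375/150) = 0.06625 + 3 × 0.02031 = 0.12717

0.1272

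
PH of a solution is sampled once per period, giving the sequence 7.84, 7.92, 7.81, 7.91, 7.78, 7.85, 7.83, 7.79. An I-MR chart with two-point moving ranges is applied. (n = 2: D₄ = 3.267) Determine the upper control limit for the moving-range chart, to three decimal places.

0.257

Moving ranges: 0.08, 0.11, 0.10, 0.13, 0.07, 0.02, 0.04; M̄R̄ = 0.5500 / 7 = 0.0786
UCL_MR = D₄·M̄R̄ = 3.267 × 0.0786 = 0.2567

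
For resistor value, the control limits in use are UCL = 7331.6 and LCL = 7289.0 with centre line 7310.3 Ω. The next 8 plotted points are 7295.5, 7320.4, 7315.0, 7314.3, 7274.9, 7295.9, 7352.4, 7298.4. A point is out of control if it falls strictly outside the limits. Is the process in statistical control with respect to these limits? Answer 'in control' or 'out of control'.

out of control

Compare each point to [7289.0, 7331.6]: sample 5 = 7274.9 < LCL; sample 7 = 7352.4 > UCL.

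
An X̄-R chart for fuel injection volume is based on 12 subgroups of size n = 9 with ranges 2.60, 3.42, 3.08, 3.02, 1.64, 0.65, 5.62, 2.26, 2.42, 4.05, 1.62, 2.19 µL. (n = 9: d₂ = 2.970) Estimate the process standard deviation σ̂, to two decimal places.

R̄ = (2.60 + 3.42 + 3.08 + 3.02 + 1.64 + 0.65 + 5.62 + 2.26 + 2.42 + 4.05 + 1.62 + 2.19) / 12 = 2.7142
σ̂ = R̄ / d₂ = 2.7142 / 2.970 = 0.9139

0.91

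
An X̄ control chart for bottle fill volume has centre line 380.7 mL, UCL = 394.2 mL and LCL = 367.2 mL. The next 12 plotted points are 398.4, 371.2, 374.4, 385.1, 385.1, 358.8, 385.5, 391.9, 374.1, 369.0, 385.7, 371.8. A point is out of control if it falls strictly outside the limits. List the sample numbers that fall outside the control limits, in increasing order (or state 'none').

1, 6

Compare each point to [367.2, 394.2]: sample 1 = 398.4 > UCL; sample 6 = 358.8 < LCL.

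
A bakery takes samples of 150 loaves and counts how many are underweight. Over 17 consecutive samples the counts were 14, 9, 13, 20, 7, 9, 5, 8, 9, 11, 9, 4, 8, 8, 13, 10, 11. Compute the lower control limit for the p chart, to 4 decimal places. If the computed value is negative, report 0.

p̄ = Σdᵢ / (k·n) = 168 / (17 × 150) = 0.06588
LCL = p̄ − 3·√(p̄(1−p̄)/n) = 0.06588 − 3 × 0.02026 = 0.00512

0.0051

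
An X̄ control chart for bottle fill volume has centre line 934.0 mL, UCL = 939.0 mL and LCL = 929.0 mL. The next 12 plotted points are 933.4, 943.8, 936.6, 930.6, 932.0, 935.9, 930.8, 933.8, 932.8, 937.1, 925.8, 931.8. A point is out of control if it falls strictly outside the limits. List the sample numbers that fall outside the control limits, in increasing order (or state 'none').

Compare each point to [929.0, 939.0]: sample 2 = 943.8 > UCL; sample 11 = 925.8 < LCL.

2, 11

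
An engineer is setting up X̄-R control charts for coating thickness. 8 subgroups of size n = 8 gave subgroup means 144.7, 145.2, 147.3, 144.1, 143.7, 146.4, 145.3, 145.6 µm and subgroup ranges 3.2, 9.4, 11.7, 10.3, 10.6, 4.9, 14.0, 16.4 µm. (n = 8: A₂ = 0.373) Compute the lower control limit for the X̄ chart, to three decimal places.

X̄̄ = (144.7 + 145.2 + 147.3 + 144.1 + 143.7 + 146.4 + 145.3 + 145.6) / 8 = 1162.3000 / 8 = 145.2875
R̄ = (3.2 + 9.4 + 11.7 + 10.3 + 10.6 + 4.9 + 14.0 + 16.4) / 8 = 80.5000 / 8 = 10.0625
LCL = X̄̄ − A₂·R̄ = 145.2875 − 0.373 × 10.0625 = 141.5342

141.534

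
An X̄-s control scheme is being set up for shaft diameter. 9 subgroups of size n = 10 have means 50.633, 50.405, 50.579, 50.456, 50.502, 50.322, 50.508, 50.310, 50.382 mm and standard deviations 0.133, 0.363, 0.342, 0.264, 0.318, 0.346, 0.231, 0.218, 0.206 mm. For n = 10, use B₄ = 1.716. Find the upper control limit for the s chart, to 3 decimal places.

s̄ = (0.133 + 0.363 + 0.342 + 0.264 + 0.318 + 0.346 + 0.231 + 0.218 + 0.206) / 9 = 0.2690
UCL_s = B₄·s̄ = 1.716 × 0.2690 = 0.4616

0.462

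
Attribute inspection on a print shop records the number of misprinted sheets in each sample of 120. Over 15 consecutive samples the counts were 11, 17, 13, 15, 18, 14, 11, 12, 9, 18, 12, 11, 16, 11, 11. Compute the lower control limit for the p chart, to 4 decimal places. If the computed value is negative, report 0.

0.0247

p̄ = Σdᵢ / (k·n) = 199 / (15 × 120) = 0.11056
LCL = p̄ − 3·√(p̄(1−p̄)/n) = 0.11056 − 3 × 0.02863 = 0.02468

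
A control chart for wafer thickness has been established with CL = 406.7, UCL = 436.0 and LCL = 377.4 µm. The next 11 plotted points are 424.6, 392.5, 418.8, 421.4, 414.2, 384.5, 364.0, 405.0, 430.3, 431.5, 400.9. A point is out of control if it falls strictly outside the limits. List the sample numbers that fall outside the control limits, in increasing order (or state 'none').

7

Compare each point to [377.4, 436.0]: sample 7 = 364.0 < LCL.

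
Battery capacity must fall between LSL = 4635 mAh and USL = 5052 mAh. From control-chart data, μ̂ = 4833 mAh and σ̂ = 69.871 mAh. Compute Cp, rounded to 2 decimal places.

Cp = (USL − LSL) / (6σ̂) = (5052 − 4635) / (6 × 69.871) = 417.0000 / 419.2260 = 0.9947

0.99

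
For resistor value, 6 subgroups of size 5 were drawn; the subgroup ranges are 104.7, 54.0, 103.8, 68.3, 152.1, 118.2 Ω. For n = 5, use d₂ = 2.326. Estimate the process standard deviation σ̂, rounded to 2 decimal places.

R̄ = (104.7 + 54.0 + 103.8 + 68.3 + 152.1 + 118.2) / 6 = 100.1833
σ̂ = R̄ / d₂ = 100.1833 / 2.326 = 43.0711

43.07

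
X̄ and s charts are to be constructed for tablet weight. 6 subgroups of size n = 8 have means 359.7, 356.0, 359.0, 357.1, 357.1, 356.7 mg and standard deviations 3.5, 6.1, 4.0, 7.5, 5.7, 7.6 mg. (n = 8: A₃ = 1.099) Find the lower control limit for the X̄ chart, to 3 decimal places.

X̄̄ = (359.7 + 356.0 + 359.0 + 357.1 + 357.1 + 356.7) / 6 = 357.6000
s̄ = (3.5 + 6.1 + 4.0 + 7.5 + 5.7 + 7.6) / 6 = 5.7333
LCL = X̄̄ − A₃·s̄ = 357.6000 − 1.099 × 5.7333 = 351.2991

351.299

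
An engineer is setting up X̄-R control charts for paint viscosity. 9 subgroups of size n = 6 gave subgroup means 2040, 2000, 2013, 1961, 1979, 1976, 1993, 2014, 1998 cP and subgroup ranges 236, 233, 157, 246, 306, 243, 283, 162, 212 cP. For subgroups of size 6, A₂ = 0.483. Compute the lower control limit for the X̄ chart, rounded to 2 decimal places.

1885.59

X̄̄ = (2040 + 2000 + 2013 + 1961 + 1979 + 1976 + 1993 + 2014 + 1998) / 9 = 17974.0000 / 9 = 1997.1111
R̄ = (236 + 233 + 157 + 246 + 306 + 243 + 283 + 162 + 212) / 9 = 2078.0000 / 9 = 230.8889
LCL = X̄̄ − A₂·R̄ = 1997.1111 − 0.483 × 230.8889 = 1885.5918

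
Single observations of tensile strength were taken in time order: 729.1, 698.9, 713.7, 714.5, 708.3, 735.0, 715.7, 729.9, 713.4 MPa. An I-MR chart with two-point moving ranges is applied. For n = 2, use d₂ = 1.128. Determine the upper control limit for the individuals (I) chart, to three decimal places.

760.397

X̄ = (729.1 + 698.9 + 713.7 + 714.5 + 708.3 + 735.0 + 715.7 + 729.9 + 713.4) / 9 = 717.6111
Moving ranges: 30.2, 14.8, 0.8, 6.2, 26.7, 19.3, 14.2, 16.5; M̄R̄ = 128.7000 / 8 = 16.0875
UCL = X̄ + 3·M̄R̄/d₂ = 717.6111 + 3 × 16.0875 / 1.128 = 760.3970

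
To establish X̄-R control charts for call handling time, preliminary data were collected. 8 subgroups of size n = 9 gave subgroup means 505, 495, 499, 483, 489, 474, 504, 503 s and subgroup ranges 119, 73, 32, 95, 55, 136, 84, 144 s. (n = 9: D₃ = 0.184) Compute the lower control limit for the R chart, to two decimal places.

16.97

R̄ = (119 + 73 + 32 + 95 + 55 + 136 + 84 + 144) / 8 = 738.0000 / 8 = 92.2500
LCL_R = D₃·R̄ = 0.184 × 92.2500 = 16.9740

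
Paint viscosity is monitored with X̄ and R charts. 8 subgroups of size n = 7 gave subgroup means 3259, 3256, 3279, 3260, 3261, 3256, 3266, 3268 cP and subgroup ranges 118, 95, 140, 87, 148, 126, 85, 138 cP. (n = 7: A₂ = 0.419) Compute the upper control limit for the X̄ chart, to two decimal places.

X̄̄ = (3259 + 3256 + 3279 + 3260 + 3261 + 3256 + 3266 + 3268) / 8 = 26105.0000 / 8 = 3263.1250
R̄ = (118 + 95 + 140 + 87 + 148 + 126 + 85 + 138) / 8 = 937.0000 / 8 = 117.1250
UCL = X̄̄ + A₂·R̄ = 3263.1250 + 0.419 × 117.1250 = 3312.2004

3312.20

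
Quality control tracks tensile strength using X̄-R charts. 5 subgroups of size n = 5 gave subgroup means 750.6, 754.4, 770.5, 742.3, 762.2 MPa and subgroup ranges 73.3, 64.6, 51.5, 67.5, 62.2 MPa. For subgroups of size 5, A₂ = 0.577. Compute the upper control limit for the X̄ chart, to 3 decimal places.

X̄̄ = (750.6 + 754.4 + 770.5 + 742.3 + 762.2) / 5 = 3780.0000 / 5 = 756.0000
R̄ = (73.3 + 64.6 + 51.5 + 67.5 + 62.2) / 5 = 319.1000 / 5 = 63.8200
UCL = X̄̄ + A₂·R̄ = 756.0000 + 0.577 × 63.8200 = 792.8241

792.824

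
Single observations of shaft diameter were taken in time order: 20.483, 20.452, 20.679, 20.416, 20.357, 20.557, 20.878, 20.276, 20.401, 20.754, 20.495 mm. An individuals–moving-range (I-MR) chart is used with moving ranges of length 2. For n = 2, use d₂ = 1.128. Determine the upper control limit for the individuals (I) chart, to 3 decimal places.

21.171

X̄ = (20.483 + 20.452 + 20.679 + 20.416 + 20.357 + 20.557 + 20.878 + 20.276 + 20.401 + 20.754 + 20.495) / 11 = 20.5225
Moving ranges: 0.031, 0.227, 0.263, 0.059, 0.200, 0.321, 0.602, 0.125, 0.353, 0.259; M̄R̄ = 2.4400 / 10 = 0.2440
UCL = X̄ + 3·M̄R̄/d₂ = 20.5225 + 3 × 0.2440 / 1.128 = 21.1715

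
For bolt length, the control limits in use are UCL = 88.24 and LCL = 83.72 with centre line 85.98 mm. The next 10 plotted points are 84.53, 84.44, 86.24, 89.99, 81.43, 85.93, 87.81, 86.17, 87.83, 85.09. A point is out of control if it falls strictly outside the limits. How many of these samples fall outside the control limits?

Compare each point to [83.72, 88.24]: sample 4 = 89.99 > UCL; sample 5 = 81.43 < LCL.

2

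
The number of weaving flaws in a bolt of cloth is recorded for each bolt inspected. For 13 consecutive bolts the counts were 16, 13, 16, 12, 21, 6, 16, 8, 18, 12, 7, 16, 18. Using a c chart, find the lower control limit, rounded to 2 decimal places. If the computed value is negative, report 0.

2.64

c̄ = (16 + 13 + 16 + 12 + 21 + 6 + 16 + 8 + 18 + 12 + 7 + 16 + 18) / 13 = 179 / 13 = 13.7692
LCL = c̄ − 3√c̄ = 13.7692 − 3 × 3.7107 = 2.6372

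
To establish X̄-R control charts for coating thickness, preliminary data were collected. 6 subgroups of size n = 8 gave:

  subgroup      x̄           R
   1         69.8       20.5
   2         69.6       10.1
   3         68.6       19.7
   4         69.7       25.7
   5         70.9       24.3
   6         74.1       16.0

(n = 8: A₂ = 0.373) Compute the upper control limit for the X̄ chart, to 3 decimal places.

77.680

X̄̄ = (69.8 + 69.6 + 68.6 + 69.7 + 70.9 + 74.1) / 6 = 422.7000 / 6 = 70.4500
R̄ = (20.5 + 10.1 + 19.7 + 25.7 + 24.3 + 16.0) / 6 = 116.3000 / 6 = 19.3833
UCL = X̄̄ + A₂·R̄ = 70.4500 + 0.373 × 19.3833 = 77.6800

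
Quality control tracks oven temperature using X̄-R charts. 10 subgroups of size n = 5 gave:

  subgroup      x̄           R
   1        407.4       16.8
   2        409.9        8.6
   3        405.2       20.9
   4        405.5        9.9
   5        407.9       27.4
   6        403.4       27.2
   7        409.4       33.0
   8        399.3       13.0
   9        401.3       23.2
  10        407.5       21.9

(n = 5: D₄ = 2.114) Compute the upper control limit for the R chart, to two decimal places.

R̄ = (16.8 + 8.6 + 20.9 + 9.9 + 27.4 + 27.2 + 33.0 + 13.0 + 23.2 + 21.9) / 10 = 201.9000 / 10 = 20.1900
UCL_R = D₄·R̄ = 2.114 × 20.1900 = 42.6817

42.68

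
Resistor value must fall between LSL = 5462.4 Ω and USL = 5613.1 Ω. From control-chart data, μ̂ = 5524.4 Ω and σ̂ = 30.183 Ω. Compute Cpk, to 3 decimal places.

0.685

Cpu = (USL − μ̂) / (3σ̂) = (5613.1 − 5524.4) / (3 × 30.183) = 0.9796; Cpl = (μ̂ − LSL) / (3σ̂) = (5524.4 − 5462.4) / (3 × 30.183) = 0.6847; Cpk = min(Cpu, Cpl) = 0.6847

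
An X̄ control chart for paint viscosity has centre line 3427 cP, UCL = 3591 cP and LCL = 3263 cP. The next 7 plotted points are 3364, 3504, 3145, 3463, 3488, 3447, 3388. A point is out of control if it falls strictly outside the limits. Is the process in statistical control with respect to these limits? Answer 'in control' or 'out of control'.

out of control

Compare each point to [3263, 3591]: sample 3 = 3145 < LCL.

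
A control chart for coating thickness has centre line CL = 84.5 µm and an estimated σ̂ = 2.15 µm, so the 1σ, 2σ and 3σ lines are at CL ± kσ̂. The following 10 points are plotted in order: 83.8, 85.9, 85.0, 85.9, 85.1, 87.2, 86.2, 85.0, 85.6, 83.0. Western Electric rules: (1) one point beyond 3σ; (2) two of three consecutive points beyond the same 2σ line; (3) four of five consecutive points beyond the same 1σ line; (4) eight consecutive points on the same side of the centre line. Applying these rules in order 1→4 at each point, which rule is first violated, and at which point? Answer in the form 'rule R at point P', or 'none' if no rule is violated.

Zone of each point (C = within 1σ̂, B = 1σ̂–2σ̂, A = 2σ̂–3σ̂, * = beyond 3σ̂; sign = side of CL): 1:-C, 2:+C, 3:+C, 4:+C, 5:+C, 6:+B, 7:+C, 8:+C, 9:+C, 10:-C
Rule 4 (eight consecutive points on the same side of the centre line) is satisfied at point 9.

rule 4 at point 9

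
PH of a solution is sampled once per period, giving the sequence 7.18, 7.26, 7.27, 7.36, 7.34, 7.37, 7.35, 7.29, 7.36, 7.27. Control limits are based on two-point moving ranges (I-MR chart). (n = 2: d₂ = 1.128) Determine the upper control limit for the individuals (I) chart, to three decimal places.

7.444

X̄ = (7.18 + 7.26 + 7.27 + 7.36 + 7.34 + 7.37 + 7.35 + 7.29 + 7.36 + 7.27) / 10 = 7.3050
Moving ranges: 0.08, 0.01, 0.09, 0.02, 0.03, 0.02, 0.06, 0.07, 0.09; M̄R̄ = 0.4700 / 9 = 0.0522
UCL = X̄ + 3·M̄R̄/d₂ = 7.3050 + 3 × 0.0522 / 1.128 = 7.4439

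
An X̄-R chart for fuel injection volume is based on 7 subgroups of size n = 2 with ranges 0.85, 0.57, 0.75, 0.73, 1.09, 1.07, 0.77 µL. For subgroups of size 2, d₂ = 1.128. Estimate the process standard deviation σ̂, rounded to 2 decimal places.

0.74

R̄ = (0.85 + 0.57 + 0.75 + 0.73 + 1.09 + 1.07 + 0.77) / 7 = 0.8329
σ̂ = R̄ / d₂ = 0.8329 / 1.128 = 0.7383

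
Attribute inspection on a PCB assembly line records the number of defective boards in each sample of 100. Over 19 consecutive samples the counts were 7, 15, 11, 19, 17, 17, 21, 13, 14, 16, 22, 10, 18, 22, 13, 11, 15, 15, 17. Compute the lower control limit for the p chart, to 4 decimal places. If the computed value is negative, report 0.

p̄ = Σdᵢ / (k·n) = 293 / (19 × 100) = 0.15421
LCL = p̄ − 3·√(p̄(1−p̄)/n) = 0.15421 − 3 × 0.03612 = 0.04587

0.0459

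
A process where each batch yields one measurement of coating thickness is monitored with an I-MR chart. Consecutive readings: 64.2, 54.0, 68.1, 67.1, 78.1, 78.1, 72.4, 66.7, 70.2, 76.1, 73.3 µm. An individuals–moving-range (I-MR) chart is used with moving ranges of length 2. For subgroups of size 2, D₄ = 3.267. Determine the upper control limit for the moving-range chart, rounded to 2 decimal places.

19.57

Moving ranges: 10.2, 14.1, 1.0, 11.0, 0.0, 5.7, 5.7, 3.5, 5.9, 2.8; M̄R̄ = 59.9000 / 10 = 5.9900
UCL_MR = D₄·M̄R̄ = 3.267 × 5.9900 = 19.5693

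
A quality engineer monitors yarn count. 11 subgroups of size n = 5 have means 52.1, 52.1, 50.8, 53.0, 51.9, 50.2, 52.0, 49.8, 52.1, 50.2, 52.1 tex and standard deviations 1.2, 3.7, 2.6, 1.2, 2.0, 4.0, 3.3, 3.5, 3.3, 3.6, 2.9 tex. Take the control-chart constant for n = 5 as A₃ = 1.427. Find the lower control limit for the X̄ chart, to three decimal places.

47.421

X̄̄ = (52.1 + 52.1 + 50.8 + 53.0 + 51.9 + 50.2 + 52.0 + 49.8 + 52.1 + 50.2 + 52.1) / 11 = 51.4818
s̄ = (1.2 + 3.7 + 2.6 + 1.2 + 2.0 + 4.0 + 3.3 + 3.5 + 3.3 + 3.6 + 2.9) / 11 = 2.8455
LCL = X̄̄ − A₃·s̄ = 51.4818 − 1.427 × 2.8455 = 47.4214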